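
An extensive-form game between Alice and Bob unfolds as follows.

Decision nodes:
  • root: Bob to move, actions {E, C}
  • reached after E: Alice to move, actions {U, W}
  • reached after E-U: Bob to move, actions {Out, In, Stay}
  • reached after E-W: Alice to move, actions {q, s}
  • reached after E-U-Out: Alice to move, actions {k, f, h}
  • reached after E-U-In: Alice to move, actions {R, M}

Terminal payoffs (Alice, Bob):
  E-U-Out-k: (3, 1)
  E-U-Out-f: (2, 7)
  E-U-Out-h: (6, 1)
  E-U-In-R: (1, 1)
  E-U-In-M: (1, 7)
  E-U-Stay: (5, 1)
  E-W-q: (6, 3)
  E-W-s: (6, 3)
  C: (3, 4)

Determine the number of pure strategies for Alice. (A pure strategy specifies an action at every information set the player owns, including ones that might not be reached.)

24

Alice owns the node after E with actions {U, W} — two choices.
Alice owns the node after E-W with actions {q, s} — two choices.
Alice owns the node after E-U-Out with actions {k, f, h} — three choices.
Alice owns the node after E-U-In with actions {R, M} — two choices.
A pure strategy fixes one action at each information set independently, so the count is the product 2 × 2 × 3 × 2 = 24.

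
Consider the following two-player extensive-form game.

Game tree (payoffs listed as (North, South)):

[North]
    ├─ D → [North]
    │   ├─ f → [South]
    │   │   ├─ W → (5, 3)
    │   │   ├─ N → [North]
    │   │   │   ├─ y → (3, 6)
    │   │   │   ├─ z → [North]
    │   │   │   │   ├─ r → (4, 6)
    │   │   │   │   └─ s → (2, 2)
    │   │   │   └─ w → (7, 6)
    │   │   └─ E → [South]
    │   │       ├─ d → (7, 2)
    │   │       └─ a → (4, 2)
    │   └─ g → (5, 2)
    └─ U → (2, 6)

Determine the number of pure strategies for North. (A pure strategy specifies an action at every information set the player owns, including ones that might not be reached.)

North owns the root with actions {D, U} — two choices.
North owns the node after D with actions {f, g} — two choices.
North owns the node after D-f-N with actions {y, z, w} — three choices.
North owns the node after D-f-N-z with actions {r, s} — two choices.
A pure strategy fixes one action at each information set independently, so the count is the product 2 × 2 × 3 × 2 = 24.

24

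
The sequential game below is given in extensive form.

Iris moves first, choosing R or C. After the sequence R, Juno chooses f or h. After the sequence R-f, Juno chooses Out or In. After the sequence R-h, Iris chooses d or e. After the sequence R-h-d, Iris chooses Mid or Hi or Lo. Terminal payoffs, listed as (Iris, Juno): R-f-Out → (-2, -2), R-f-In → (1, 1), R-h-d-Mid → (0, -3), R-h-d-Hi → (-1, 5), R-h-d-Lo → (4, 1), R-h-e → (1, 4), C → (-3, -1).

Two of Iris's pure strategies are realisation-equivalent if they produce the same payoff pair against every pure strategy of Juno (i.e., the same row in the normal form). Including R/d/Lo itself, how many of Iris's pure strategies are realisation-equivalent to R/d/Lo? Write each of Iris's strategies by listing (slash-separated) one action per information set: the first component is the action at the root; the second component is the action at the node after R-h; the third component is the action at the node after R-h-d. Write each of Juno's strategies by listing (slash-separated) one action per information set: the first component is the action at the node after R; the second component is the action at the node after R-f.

Row for R/d/Lo (columns f/Out, f/In, h/Out, h/In): (-2,-2) (1,1) (4,1) (4,1).
Every one of Iris's information sets is on the play path for some reply by Juno when Iris follows R/d/Lo.
Changing the action at any of them therefore changes at least one column, so only R/d/Lo itself gives this row.

1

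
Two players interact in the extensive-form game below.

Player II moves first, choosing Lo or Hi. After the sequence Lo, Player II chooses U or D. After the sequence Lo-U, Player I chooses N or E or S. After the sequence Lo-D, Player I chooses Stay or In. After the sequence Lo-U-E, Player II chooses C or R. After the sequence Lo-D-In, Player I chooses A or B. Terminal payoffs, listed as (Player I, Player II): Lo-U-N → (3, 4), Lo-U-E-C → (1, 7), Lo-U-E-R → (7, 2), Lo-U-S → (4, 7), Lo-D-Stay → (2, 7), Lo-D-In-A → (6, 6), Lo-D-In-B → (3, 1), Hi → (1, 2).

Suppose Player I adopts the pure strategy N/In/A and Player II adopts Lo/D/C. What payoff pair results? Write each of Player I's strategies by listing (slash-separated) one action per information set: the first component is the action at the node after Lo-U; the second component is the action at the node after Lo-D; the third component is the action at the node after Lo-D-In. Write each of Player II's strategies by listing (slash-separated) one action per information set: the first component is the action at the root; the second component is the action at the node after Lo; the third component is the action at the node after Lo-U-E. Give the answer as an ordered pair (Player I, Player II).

Trace the play path from the root:
  Player II plays Lo
  Player II plays D at [Lo]
  Player I plays In at [Lo-D]
  Player I plays A at [Lo-D-In]
→ terminal payoff (6, 6).
(Player I's choice at the node after Lo-U is never reached on this path, so it doesn't affect the outcome.)

(6, 6)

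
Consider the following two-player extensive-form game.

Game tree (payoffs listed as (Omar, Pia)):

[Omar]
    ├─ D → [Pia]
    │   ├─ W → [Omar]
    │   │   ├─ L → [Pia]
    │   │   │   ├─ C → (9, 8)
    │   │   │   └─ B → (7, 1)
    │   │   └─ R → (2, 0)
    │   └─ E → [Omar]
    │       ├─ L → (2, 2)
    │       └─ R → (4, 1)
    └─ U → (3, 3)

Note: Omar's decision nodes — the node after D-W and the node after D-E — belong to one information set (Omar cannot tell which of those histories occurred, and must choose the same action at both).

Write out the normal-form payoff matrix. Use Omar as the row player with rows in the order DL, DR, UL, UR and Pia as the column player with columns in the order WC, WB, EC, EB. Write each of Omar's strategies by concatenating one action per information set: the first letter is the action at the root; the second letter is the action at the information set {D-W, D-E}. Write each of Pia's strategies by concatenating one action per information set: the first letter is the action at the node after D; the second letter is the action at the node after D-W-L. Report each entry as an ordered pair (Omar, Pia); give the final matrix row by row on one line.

           WC       WB       EC       EB
  DL    (9,8)    (7,1)    (2,2)    (2,2)
  DR    (2,0)    (2,0)    (4,1)    (4,1)
  UL    (3,3)    (3,3)    (3,3)    (3,3)
  UR    (3,3)    (3,3)    (3,3)    (3,3)

DL: (9,8) (7,1) (2,2) (2,2) | DR: (2,0) (2,0) (4,1) (4,1) | UL: (3,3) (3,3) (3,3) (3,3) | UR: (3,3) (3,3) (3,3) (3,3)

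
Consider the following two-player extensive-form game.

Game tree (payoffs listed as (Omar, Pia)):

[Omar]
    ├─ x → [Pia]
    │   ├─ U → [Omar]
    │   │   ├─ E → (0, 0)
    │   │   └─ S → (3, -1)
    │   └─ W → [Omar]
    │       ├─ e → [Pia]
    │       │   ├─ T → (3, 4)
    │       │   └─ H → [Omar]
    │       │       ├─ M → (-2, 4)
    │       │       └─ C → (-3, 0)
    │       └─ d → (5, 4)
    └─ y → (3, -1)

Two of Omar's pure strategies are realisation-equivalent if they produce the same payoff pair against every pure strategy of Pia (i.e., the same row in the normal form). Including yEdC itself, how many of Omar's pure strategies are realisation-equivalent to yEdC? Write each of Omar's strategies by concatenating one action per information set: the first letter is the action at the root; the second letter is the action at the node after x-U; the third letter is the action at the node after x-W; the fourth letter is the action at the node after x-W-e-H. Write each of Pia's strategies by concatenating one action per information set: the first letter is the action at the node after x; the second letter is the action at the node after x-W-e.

8

Row for yEdC (columns UT, UH, WT, WH): (3,-1) (3,-1) (3,-1) (3,-1).
Under yEdC, Omar's choice at the node after x-U and at the node after x-W and at the node after x-W-e-H can never be reached regardless of what Pia does, so varying those choices leaves every outcome unchanged.
Holding the reachable choices fixed and varying the unreachable ones freely already gives 2 × 2 × 2 = 8 equivalent strategies.
No other strategy reproduces this row, so those 8 are the full class: yEeM, yEeC, yEdM, yEdC, ySeM, ySeC, ySdM, ySdC.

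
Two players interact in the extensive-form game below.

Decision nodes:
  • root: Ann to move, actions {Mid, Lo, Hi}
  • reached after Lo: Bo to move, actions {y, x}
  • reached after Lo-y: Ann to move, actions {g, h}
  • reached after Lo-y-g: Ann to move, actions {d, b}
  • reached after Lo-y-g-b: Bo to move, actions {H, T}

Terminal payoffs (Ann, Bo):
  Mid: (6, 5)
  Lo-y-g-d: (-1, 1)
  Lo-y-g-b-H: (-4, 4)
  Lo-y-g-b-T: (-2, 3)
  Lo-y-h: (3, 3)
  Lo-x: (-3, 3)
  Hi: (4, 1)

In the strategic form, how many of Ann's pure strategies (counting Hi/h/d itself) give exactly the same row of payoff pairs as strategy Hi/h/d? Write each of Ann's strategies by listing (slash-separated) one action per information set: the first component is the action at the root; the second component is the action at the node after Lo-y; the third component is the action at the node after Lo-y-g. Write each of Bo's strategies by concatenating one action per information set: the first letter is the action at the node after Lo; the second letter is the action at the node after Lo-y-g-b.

Row for Hi/h/d (columns yH, yT, xH, xT): (4,1) (4,1) (4,1) (4,1).
Under Hi/h/d, Ann's choice at the node after Lo-y and at the node after Lo-y-g can never be reached regardless of what Bo does, so varying those choices leaves every outcome unchanged.
Holding the reachable choices fixed and varying the unreachable ones freely already gives 2 × 2 = 4 equivalent strategies.
No other strategy reproduces this row, so those 4 are the full class: Hi/g/d, Hi/g/b, Hi/h/d, Hi/h/b.

4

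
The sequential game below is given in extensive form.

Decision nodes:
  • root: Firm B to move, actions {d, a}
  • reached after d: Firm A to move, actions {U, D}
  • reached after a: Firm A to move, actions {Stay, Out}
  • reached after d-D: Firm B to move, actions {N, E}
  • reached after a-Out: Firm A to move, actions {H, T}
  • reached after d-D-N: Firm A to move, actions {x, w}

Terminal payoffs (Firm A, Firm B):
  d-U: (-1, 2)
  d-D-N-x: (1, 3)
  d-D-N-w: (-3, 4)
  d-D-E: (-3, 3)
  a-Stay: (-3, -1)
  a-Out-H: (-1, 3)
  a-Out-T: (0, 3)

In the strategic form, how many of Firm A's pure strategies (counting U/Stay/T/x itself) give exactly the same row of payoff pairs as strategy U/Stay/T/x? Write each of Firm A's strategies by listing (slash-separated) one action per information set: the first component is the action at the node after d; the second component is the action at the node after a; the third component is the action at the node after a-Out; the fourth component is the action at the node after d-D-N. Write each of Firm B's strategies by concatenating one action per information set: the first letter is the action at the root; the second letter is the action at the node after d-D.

4

Row for U/Stay/T/x (columns dN, dE, aN, aE): (-1,2) (-1,2) (-3,-1) (-3,-1).
Under U/Stay/T/x, Firm A's choice at the node after a-Out and at the node after d-D-N can never be reached regardless of what Firm B does, so varying those choices leaves every outcome unchanged.
Holding the reachable choices fixed and varying the unreachable ones freely already gives 2 × 2 = 4 equivalent strategies.
No other strategy reproduces this row, so those 4 are the full class: U/Stay/H/x, U/Stay/H/w, U/Stay/T/x, U/Stay/T/w.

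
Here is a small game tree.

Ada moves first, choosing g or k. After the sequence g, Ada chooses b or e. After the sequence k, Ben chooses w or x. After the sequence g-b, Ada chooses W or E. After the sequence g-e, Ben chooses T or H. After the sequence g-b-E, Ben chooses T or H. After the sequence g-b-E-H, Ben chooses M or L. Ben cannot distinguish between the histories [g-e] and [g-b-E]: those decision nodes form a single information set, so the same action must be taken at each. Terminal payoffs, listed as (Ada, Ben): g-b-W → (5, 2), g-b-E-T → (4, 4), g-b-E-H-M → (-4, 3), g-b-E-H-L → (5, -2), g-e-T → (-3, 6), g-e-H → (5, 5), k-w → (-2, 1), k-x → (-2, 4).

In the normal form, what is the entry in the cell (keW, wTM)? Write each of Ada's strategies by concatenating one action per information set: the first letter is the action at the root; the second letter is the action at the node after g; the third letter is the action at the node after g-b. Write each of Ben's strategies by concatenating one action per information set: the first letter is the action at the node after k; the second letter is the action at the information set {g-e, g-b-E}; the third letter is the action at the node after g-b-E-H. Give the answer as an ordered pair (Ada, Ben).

Trace the play path from the root:
  Ada plays k
  Ben plays w at [k]
→ terminal payoff (-2, 1).
(Ada's choice at the node after g is never reached on this path, so it doesn't affect the outcome.)

(-2, 1)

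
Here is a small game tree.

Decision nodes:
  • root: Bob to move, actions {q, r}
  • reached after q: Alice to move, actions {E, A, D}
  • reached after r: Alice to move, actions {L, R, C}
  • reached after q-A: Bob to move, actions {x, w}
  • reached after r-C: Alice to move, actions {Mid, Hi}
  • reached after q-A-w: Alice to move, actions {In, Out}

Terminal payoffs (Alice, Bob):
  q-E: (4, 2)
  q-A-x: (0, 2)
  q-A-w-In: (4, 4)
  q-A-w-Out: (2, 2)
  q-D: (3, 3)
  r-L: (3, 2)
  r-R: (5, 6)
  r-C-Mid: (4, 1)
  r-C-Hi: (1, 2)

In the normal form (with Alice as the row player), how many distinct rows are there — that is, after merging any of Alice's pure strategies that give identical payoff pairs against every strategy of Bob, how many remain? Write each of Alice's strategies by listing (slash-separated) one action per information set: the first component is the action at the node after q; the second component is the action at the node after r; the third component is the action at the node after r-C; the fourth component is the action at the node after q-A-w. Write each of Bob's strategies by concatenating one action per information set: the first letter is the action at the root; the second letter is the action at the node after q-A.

16

Alice has 36 pure strategies: E/L/Mid/In, E/L/Mid/Out, E/L/Hi/In, E/L/Hi/Out, E/R/Mid/In, E/R/Mid/Out, E/R/Hi/In, E/R/Hi/Out, E/C/Mid/In, E/C/Mid/Out, E/C/Hi/In, E/C/Hi/Out, A/L/Mid/In, A/L/Mid/Out, A/L/Hi/In, A/L/Hi/Out, A/R/Mid/In, A/R/Mid/Out, A/R/Hi/In, A/R/Hi/Out, A/C/Mid/In, A/C/Mid/Out, A/C/Hi/In, A/C/Hi/Out, D/L/Mid/In, D/L/Mid/Out, D/L/Hi/In, D/L/Hi/Out, D/R/Mid/In, D/R/Mid/Out, D/R/Hi/In, D/R/Hi/Out, D/C/Mid/In, D/C/Mid/Out, D/C/Hi/In, D/C/Hi/Out. Columns: qx, qw, rx, rw.
{E/L/Mid/In, E/L/Mid/Out, E/L/Hi/In, E/L/Hi/Out} → row (4,2) (4,2) (3,2) (3,2)
{E/R/Mid/In, E/R/Mid/Out, E/R/Hi/In, E/R/Hi/Out} → row (4,2) (4,2) (5,6) (5,6)
{E/C/Mid/In, E/C/Mid/Out} → row (4,2) (4,2) (4,1) (4,1)
{E/C/Hi/In, E/C/Hi/Out} → row (4,2) (4,2) (1,2) (1,2)
{A/L/Mid/In, A/L/Hi/In} → row (0,2) (4,4) (3,2) (3,2)
{A/L/Mid/Out, A/L/Hi/Out} → row (0,2) (2,2) (3,2) (3,2)
{A/R/Mid/In, A/R/Hi/In} → row (0,2) (4,4) (5,6) (5,6)
{A/R/Mid/Out, A/R/Hi/Out} → row (0,2) (2,2) (5,6) (5,6)
{A/C/Mid/In} → row (0,2) (4,4) (4,1) (4,1)
{A/C/Mid/Out} → row (0,2) (2,2) (4,1) (4,1)
{A/C/Hi/In} → row (0,2) (4,4) (1,2) (1,2)
{A/C/Hi/Out} → row (0,2) (2,2) (1,2) (1,2)
{D/L/Mid/In, D/L/Mid/Out, D/L/Hi/In, D/L/Hi/Out} → row (3,3) (3,3) (3,2) (3,2)
{D/R/Mid/In, D/R/Mid/Out, D/R/Hi/In, D/R/Hi/Out} → row (3,3) (3,3) (5,6) (5,6)
{D/C/Mid/In, D/C/Mid/Out} → row (3,3) (3,3) (4,1) (4,1)
{D/C/Hi/In, D/C/Hi/Out} → row (3,3) (3,3) (1,2) (1,2)
That's 16 distinct rows out of 36 strategies.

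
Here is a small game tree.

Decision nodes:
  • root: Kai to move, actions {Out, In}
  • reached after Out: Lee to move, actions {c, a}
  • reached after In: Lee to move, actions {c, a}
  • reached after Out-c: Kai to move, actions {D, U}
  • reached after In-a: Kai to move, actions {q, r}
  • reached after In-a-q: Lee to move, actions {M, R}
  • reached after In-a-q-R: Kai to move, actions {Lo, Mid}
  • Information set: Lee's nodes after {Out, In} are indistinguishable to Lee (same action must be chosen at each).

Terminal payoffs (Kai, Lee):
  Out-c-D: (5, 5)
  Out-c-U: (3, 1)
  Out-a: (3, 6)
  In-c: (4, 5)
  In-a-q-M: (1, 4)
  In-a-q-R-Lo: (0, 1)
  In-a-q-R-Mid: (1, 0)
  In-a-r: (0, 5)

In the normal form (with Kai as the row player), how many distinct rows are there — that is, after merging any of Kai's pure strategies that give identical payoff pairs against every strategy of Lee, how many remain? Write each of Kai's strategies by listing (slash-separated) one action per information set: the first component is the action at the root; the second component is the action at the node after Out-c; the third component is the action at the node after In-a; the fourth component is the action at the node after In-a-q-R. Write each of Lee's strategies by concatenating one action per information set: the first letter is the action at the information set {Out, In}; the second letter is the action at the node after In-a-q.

Kai has 16 pure strategies: Out/D/q/Lo, Out/D/q/Mid, Out/D/r/Lo, Out/D/r/Mid, Out/U/q/Lo, Out/U/q/Mid, Out/U/r/Lo, Out/U/r/Mid, In/D/q/Lo, In/D/q/Mid, In/D/r/Lo, In/D/r/Mid, In/U/q/Lo, In/U/q/Mid, In/U/r/Lo, In/U/r/Mid. Columns: cM, cR, aM, aR.
{Out/D/q/Lo, Out/D/q/Mid, Out/D/r/Lo, Out/D/r/Mid} → row (5,5) (5,5) (3,6) (3,6)
{Out/U/q/Lo, Out/U/q/Mid, Out/U/r/Lo, Out/U/r/Mid} → row (3,1) (3,1) (3,6) (3,6)
{In/D/q/Lo, In/U/q/Lo} → row (4,5) (4,5) (1,4) (0,1)
{In/D/q/Mid, In/U/q/Mid} → row (4,5) (4,5) (1,4) (1,0)
{In/D/r/Lo, In/D/r/Mid, In/U/r/Lo, In/U/r/Mid} → row (4,5) (4,5) (0,5) (0,5)
That's 5 distinct rows out of 16 strategies.

5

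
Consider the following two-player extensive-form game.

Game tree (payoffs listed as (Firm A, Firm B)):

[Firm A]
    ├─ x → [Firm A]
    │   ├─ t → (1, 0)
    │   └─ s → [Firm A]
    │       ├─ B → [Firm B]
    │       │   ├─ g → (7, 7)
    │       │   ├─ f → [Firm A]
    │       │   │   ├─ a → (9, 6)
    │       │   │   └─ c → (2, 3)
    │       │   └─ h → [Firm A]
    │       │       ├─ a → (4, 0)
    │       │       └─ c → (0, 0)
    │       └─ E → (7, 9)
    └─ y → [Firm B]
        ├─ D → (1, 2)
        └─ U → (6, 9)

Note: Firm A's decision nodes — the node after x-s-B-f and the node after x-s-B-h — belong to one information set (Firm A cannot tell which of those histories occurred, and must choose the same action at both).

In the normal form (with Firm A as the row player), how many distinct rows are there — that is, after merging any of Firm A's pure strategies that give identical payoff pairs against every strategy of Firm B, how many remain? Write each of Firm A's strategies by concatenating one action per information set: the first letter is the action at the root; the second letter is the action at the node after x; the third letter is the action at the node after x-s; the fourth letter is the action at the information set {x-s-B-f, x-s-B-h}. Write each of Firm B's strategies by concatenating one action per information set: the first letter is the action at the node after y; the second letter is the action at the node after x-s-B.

5

Firm A has 16 pure strategies: xtBa, xtBc, xtEa, xtEc, xsBa, xsBc, xsEa, xsEc, ytBa, ytBc, ytEa, ytEc, ysBa, ysBc, ysEa, ysEc. Columns: Dg, Df, Dh, Ug, Uf, Uh.
{xtBa, xtBc, xtEa, xtEc} → row (1,0) (1,0) (1,0) (1,0) (1,0) (1,0)
{xsBa} → row (7,7) (9,6) (4,0) (7,7) (9,6) (4,0)
{xsBc} → row (7,7) (2,3) (0,0) (7,7) (2,3) (0,0)
{xsEa, xsEc} → row (7,9) (7,9) (7,9) (7,9) (7,9) (7,9)
{ytBa, ytBc, ytEa, ytEc, ysBa, ysBc, ysEa, ysEc} → row (1,2) (1,2) (1,2) (6,9) (6,9) (6,9)
That's 5 distinct rows out of 16 strategies.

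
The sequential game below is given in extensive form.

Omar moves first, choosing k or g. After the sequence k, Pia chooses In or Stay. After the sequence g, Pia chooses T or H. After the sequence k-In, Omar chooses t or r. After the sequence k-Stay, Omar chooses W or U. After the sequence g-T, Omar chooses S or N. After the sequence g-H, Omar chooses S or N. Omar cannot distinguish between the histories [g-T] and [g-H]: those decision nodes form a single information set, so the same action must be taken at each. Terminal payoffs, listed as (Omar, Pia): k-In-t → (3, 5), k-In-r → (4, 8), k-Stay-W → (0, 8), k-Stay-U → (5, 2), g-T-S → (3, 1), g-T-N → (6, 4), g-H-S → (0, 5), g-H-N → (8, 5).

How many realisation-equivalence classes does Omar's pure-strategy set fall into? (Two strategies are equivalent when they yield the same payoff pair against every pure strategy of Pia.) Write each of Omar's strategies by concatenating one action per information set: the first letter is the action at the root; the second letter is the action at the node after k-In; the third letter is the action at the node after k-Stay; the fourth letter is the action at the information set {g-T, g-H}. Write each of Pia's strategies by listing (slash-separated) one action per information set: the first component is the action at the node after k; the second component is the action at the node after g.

6

Omar has 16 pure strategies: ktWS, ktWN, ktUS, ktUN, krWS, krWN, krUS, krUN, gtWS, gtWN, gtUS, gtUN, grWS, grWN, grUS, grUN. Columns: In/T, In/H, Stay/T, Stay/H.
{ktWS, ktWN} → row (3,5) (3,5) (0,8) (0,8)
{ktUS, ktUN} → row (3,5) (3,5) (5,2) (5,2)
{krWS, krWN} → row (4,8) (4,8) (0,8) (0,8)
{krUS, krUN} → row (4,8) (4,8) (5,2) (5,2)
{gtWS, gtUS, grWS, grUS} → row (3,1) (0,5) (3,1) (0,5)
{gtWN, gtUN, grWN, grUN} → row (6,4) (8,5) (6,4) (8,5)
That's 6 distinct rows out of 16 strategies.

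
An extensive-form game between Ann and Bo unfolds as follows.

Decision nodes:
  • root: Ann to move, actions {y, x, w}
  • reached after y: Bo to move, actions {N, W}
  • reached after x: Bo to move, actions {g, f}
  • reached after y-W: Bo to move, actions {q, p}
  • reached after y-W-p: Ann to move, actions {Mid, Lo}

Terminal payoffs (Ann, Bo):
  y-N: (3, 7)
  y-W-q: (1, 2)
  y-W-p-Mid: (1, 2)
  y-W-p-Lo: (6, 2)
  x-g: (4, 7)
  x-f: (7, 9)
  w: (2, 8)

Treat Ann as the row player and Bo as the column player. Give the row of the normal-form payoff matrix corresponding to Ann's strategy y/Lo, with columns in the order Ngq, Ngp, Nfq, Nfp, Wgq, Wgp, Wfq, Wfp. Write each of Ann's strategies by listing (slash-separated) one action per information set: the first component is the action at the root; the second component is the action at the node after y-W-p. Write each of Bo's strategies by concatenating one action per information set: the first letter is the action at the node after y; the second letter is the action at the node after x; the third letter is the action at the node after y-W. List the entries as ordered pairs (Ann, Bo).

vs Ngq: Ann plays y → Bo plays N at [y] → (3, 7)
vs Ngp: Ann plays y → Bo plays N at [y] → (3, 7)
vs Nfq: Ann plays y → Bo plays N at [y] → (3, 7)
vs Nfp: Ann plays y → Bo plays N at [y] → (3, 7)
vs Wgq: Ann plays y → Bo plays W at [y] → Bo plays q at [y-W] → (1, 2)
vs Wgp: Ann plays y → Bo plays W at [y] → Bo plays p at [y-W] → Ann plays Lo at [y-W-p] → (6, 2)
vs Wfq: Ann plays y → Bo plays W at [y] → Bo plays q at [y-W] → (1, 2)
vs Wfp: Ann plays y → Bo plays W at [y] → Bo plays p at [y-W] → Ann plays Lo at [y-W-p] → (6, 2)

(3,7) (3,7) (3,7) (3,7) (1,2) (6,2) (1,2) (6,2)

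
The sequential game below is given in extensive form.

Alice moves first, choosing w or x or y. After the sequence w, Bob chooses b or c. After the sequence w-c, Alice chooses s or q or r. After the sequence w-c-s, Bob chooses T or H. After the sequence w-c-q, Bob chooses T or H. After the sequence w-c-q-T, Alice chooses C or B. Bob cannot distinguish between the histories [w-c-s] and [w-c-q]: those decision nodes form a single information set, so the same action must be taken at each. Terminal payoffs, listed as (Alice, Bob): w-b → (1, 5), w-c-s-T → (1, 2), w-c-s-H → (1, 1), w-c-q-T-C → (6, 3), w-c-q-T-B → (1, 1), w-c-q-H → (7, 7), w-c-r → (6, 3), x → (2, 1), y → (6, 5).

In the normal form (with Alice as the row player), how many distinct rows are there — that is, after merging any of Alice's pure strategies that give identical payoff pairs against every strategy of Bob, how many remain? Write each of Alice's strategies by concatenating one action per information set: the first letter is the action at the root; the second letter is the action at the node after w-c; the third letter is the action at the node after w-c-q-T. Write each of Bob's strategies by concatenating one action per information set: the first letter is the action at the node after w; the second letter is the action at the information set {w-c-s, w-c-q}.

6

Alice has 18 pure strategies: wsC, wsB, wqC, wqB, wrC, wrB, xsC, xsB, xqC, xqB, xrC, xrB, ysC, ysB, yqC, yqB, yrC, yrB. Columns: bT, bH, cT, cH.
{wsC, wsB} → row (1,5) (1,5) (1,2) (1,1)
{wqC} → row (1,5) (1,5) (6,3) (7,7)
{wqB} → row (1,5) (1,5) (1,1) (7,7)
{wrC, wrB} → row (1,5) (1,5) (6,3) (6,3)
{xsC, xsB, xqC, xqB, xrC, xrB} → row (2,1) (2,1) (2,1) (2,1)
{ysC, ysB, yqC, yqB, yrC, yrB} → row (6,5) (6,5) (6,5) (6,5)
That's 6 distinct rows out of 18 strategies.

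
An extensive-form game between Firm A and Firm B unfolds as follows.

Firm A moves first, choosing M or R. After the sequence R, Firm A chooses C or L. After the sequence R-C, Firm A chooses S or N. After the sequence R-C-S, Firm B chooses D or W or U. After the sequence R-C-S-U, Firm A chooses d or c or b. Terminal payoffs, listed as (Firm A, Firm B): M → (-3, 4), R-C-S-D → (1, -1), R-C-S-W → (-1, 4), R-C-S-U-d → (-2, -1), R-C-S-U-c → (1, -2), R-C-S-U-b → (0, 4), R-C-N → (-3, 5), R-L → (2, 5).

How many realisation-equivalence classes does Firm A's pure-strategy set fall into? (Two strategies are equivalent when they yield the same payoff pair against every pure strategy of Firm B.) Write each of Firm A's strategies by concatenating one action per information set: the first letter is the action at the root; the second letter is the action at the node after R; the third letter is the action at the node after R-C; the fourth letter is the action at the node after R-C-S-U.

Firm A has 24 pure strategies: MCSd, MCSc, MCSb, MCNd, MCNc, MCNb, MLSd, MLSc, MLSb, MLNd, MLNc, MLNb, RCSd, RCSc, RCSb, RCNd, RCNc, RCNb, RLSd, RLSc, RLSb, RLNd, RLNc, RLNb. Columns: D, W, U.
{MCSd, MCSc, MCSb, MCNd, MCNc, MCNb, MLSd, MLSc, MLSb, MLNd, MLNc, MLNb} → row (-3,4) (-3,4) (-3,4)
{RCSd} → row (1,-1) (-1,4) (-2,-1)
{RCSc} → row (1,-1) (-1,4) (1,-2)
{RCSb} → row (1,-1) (-1,4) (0,4)
{RCNd, RCNc, RCNb} → row (-3,5) (-3,5) (-3,5)
{RLSd, RLSc, RLSb, RLNd, RLNc, RLNb} → row (2,5) (2,5) (2,5)
That's 6 distinct rows out of 24 strategies.

6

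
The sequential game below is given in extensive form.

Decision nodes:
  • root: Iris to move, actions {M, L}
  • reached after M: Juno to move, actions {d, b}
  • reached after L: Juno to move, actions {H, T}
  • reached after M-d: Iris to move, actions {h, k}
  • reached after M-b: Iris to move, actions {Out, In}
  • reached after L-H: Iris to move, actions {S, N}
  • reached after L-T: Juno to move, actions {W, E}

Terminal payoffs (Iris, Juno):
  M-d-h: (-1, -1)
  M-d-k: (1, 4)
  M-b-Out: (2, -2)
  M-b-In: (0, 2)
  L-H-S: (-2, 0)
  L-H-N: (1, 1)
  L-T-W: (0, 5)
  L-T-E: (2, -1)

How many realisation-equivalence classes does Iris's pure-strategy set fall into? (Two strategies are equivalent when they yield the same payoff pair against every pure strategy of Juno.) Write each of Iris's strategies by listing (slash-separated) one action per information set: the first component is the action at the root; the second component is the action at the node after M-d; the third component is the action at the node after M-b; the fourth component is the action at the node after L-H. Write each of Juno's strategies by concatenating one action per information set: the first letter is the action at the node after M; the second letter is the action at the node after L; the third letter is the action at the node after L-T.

Iris has 16 pure strategies: M/h/Out/S, M/h/Out/N, M/h/In/S, M/h/In/N, M/k/Out/S, M/k/Out/N, M/k/In/S, M/k/In/N, L/h/Out/S, L/h/Out/N, L/h/In/S, L/h/In/N, L/k/Out/S, L/k/Out/N, L/k/In/S, L/k/In/N. Columns: dHW, dHE, dTW, dTE, bHW, bHE, bTW, bTE.
{M/h/Out/S, M/h/Out/N} → row (-1,-1) (-1,-1) (-1,-1) (-1,-1) (2,-2) (2,-2) (2,-2) (2,-2)
{M/h/In/S, M/h/In/N} → row (-1,-1) (-1,-1) (-1,-1) (-1,-1) (0,2) (0,2) (0,2) (0,2)
{M/k/Out/S, M/k/Out/N} → row (1,4) (1,4) (1,4) (1,4) (2,-2) (2,-2) (2,-2) (2,-2)
{M/k/In/S, M/k/In/N} → row (1,4) (1,4) (1,4) (1,4) (0,2) (0,2) (0,2) (0,2)
{L/h/Out/S, L/h/In/S, L/k/Out/S, L/k/In/S} → row (-2,0) (-2,0) (0,5) (2,-1) (-2,0) (-2,0) (0,5) (2,-1)
{L/h/Out/N, L/h/In/N, L/k/Out/N, L/k/In/N} → row (1,1) (1,1) (0,5) (2,-1) (1,1) (1,1) (0,5) (2,-1)
That's 6 distinct rows out of 16 strategies.

6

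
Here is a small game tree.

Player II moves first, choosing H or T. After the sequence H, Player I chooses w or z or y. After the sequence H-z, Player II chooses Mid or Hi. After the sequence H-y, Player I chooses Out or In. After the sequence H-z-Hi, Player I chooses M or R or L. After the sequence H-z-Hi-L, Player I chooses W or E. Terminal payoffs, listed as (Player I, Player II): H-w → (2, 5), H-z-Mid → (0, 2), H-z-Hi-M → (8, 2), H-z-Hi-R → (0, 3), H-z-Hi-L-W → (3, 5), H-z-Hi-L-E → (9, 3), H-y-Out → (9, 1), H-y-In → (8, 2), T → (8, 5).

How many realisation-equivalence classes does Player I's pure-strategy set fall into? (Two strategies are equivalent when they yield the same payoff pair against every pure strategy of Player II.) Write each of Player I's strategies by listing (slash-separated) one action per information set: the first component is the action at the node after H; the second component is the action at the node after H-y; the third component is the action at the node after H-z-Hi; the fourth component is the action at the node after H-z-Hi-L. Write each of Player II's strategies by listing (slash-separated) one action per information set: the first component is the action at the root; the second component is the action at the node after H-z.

Player I has 36 pure strategies: w/Out/M/W, w/Out/M/E, w/Out/R/W, w/Out/R/E, w/Out/L/W, w/Out/L/E, w/In/M/W, w/In/M/E, w/In/R/W, w/In/R/E, w/In/L/W, w/In/L/E, z/Out/M/W, z/Out/M/E, z/Out/R/W, z/Out/R/E, z/Out/L/W, z/Out/L/E, z/In/M/W, z/In/M/E, z/In/R/W, z/In/R/E, z/In/L/W, z/In/L/E, y/Out/M/W, y/Out/M/E, y/Out/R/W, y/Out/R/E, y/Out/L/W, y/Out/L/E, y/In/M/W, y/In/M/E, y/In/R/W, y/In/R/E, y/In/L/W, y/In/L/E. Columns: H/Mid, H/Hi, T/Mid, T/Hi.
{w/Out/M/W, w/Out/M/E, w/Out/R/W, w/Out/R/E, w/Out/L/W, w/Out/L/E, w/In/M/W, w/In/M/E, w/In/R/W, w/In/R/E, w/In/L/W, w/In/L/E} → row (2,5) (2,5) (8,5) (8,5)
{z/Out/M/W, z/Out/M/E, z/In/M/W, z/In/M/E} → row (0,2) (8,2) (8,5) (8,5)
{z/Out/R/W, z/Out/R/E, z/In/R/W, z/In/R/E} → row (0,2) (0,3) (8,5) (8,5)
{z/Out/L/W, z/In/L/W} → row (0,2) (3,5) (8,5) (8,5)
{z/Out/L/E, z/In/L/E} → row (0,2) (9,3) (8,5) (8,5)
{y/Out/M/W, y/Out/M/E, y/Out/R/W, y/Out/R/E, y/Out/L/W, y/Out/L/E} → row (9,1) (9,1) (8,5) (8,5)
{y/In/M/W, y/In/M/E, y/In/R/W, y/In/R/E, y/In/L/W, y/In/L/E} → row (8,2) (8,2) (8,5) (8,5)
That's 7 distinct rows out of 36 strategies.

7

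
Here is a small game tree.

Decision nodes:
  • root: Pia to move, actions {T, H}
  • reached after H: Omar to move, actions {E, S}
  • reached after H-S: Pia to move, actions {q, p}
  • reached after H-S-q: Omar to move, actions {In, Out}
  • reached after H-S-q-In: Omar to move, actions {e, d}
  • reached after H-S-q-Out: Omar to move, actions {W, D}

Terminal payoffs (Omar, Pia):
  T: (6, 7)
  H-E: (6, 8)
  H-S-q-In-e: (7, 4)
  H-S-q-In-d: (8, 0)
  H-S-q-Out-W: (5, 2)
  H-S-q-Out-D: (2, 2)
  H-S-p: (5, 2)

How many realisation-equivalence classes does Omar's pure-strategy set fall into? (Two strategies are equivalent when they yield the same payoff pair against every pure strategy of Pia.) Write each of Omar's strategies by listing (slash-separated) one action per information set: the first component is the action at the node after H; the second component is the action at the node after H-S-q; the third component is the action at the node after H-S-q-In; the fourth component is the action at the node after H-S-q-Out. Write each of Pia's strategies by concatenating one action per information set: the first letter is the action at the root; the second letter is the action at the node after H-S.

5

Omar has 16 pure strategies: E/In/e/W, E/In/e/D, E/In/d/W, E/In/d/D, E/Out/e/W, E/Out/e/D, E/Out/d/W, E/Out/d/D, S/In/e/W, S/In/e/D, S/In/d/W, S/In/d/D, S/Out/e/W, S/Out/e/D, S/Out/d/W, S/Out/d/D. Columns: Tq, Tp, Hq, Hp.
{E/In/e/W, E/In/e/D, E/In/d/W, E/In/d/D, E/Out/e/W, E/Out/e/D, E/Out/d/W, E/Out/d/D} → row (6,7) (6,7) (6,8) (6,8)
{S/In/e/W, S/In/e/D} → row (6,7) (6,7) (7,4) (5,2)
{S/In/d/W, S/In/d/D} → row (6,7) (6,7) (8,0) (5,2)
{S/Out/e/W, S/Out/d/W} → row (6,7) (6,7) (5,2) (5,2)
{S/Out/e/D, S/Out/d/D} → row (6,7) (6,7) (2,2) (5,2)
That's 5 distinct rows out of 16 strategies.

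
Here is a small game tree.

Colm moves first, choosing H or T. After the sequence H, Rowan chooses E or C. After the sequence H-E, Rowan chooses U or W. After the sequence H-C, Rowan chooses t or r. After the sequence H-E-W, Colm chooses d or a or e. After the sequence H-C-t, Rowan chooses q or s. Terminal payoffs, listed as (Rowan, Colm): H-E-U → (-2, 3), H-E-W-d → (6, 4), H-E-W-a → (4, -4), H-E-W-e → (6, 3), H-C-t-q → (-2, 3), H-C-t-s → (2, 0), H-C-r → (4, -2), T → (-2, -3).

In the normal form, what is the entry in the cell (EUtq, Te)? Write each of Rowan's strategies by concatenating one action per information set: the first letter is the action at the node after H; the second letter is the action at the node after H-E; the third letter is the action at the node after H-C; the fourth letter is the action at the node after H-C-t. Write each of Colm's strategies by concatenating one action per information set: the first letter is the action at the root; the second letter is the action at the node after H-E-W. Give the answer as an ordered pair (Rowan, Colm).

(-2, -3)

Trace the play path from the root:
  Colm plays T
→ terminal payoff (-2, -3).
(Rowan's choice at the node after H is never reached on this path, so it doesn't affect the outcome.)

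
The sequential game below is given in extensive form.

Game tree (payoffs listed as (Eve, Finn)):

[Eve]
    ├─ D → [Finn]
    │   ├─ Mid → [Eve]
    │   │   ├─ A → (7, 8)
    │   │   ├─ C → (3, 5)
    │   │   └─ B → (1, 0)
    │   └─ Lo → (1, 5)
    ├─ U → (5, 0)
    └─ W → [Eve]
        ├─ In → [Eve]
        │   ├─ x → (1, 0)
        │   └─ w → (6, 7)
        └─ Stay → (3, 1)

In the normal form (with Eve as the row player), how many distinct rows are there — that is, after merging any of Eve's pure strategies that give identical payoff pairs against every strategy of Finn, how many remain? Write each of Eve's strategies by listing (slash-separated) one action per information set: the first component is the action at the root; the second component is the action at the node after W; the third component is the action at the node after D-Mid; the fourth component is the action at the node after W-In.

7

Eve has 36 pure strategies: D/In/A/x, D/In/A/w, D/In/C/x, D/In/C/w, D/In/B/x, D/In/B/w, D/Stay/A/x, D/Stay/A/w, D/Stay/C/x, D/Stay/C/w, D/Stay/B/x, D/Stay/B/w, U/In/A/x, U/In/A/w, U/In/C/x, U/In/C/w, U/In/B/x, U/In/B/w, U/Stay/A/x, U/Stay/A/w, U/Stay/C/x, U/Stay/C/w, U/Stay/B/x, U/Stay/B/w, W/In/A/x, W/In/A/w, W/In/C/x, W/In/C/w, W/In/B/x, W/In/B/w, W/Stay/A/x, W/Stay/A/w, W/Stay/C/x, W/Stay/C/w, W/Stay/B/x, W/Stay/B/w. Columns: Mid, Lo.
{D/In/A/x, D/In/A/w, D/Stay/A/x, D/Stay/A/w} → row (7,8) (1,5)
{D/In/C/x, D/In/C/w, D/Stay/C/x, D/Stay/C/w} → row (3,5) (1,5)
{D/In/B/x, D/In/B/w, D/Stay/B/x, D/Stay/B/w} → row (1,0) (1,5)
{U/In/A/x, U/In/A/w, U/In/C/x, U/In/C/w, U/In/B/x, U/In/B/w, U/Stay/A/x, U/Stay/A/w, U/Stay/C/x, U/Stay/C/w, U/Stay/B/x, U/Stay/B/w} → row (5,0) (5,0)
{W/In/A/x, W/In/C/x, W/In/B/x} → row (1,0) (1,0)
{W/In/A/w, W/In/C/w, W/In/B/w} → row (6,7) (6,7)
{W/Stay/A/x, W/Stay/A/w, W/Stay/C/x, W/Stay/C/w, W/Stay/B/x, W/Stay/B/w} → row (3,1) (3,1)
That's 7 distinct rows out of 36 strategies.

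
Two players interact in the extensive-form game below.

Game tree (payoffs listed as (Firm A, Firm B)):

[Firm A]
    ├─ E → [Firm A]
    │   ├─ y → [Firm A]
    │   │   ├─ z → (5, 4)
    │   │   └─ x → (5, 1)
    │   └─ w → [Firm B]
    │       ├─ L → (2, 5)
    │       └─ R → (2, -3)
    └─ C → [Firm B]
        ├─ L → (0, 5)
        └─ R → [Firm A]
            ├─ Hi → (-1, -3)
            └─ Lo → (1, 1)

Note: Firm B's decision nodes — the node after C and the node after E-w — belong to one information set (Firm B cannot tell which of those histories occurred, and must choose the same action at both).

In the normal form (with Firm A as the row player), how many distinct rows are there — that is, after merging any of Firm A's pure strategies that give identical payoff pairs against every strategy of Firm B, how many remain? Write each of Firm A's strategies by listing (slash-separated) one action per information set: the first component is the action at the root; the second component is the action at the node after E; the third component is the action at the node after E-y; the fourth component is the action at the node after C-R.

Firm A has 16 pure strategies: E/y/z/Hi, E/y/z/Lo, E/y/x/Hi, E/y/x/Lo, E/w/z/Hi, E/w/z/Lo, E/w/x/Hi, E/w/x/Lo, C/y/z/Hi, C/y/z/Lo, C/y/x/Hi, C/y/x/Lo, C/w/z/Hi, C/w/z/Lo, C/w/x/Hi, C/w/x/Lo. Columns: L, R.
{E/y/z/Hi, E/y/z/Lo} → row (5,4) (5,4)
{E/y/x/Hi, E/y/x/Lo} → row (5,1) (5,1)
{E/w/z/Hi, E/w/z/Lo, E/w/x/Hi, E/w/x/Lo} → row (2,5) (2,-3)
{C/y/z/Hi, C/y/x/Hi, C/w/z/Hi, C/w/x/Hi} → row (0,5) (-1,-3)
{C/y/z/Lo, C/y/x/Lo, C/w/z/Lo, C/w/x/Lo} → row (0,5) (1,1)
That's 5 distinct rows out of 16 strategies.

5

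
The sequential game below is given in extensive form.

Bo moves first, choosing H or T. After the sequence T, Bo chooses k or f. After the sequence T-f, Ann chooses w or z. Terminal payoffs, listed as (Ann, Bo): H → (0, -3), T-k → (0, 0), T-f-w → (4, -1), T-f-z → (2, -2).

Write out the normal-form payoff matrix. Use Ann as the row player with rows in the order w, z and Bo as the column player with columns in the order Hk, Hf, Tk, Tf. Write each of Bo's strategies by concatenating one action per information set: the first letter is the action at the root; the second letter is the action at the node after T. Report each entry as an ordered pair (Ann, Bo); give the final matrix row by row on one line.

           Hk       Hf       Tk       Tf
   w   (0,-3)   (0,-3)    (0,0)   (4,-1)
   z   (0,-3)   (0,-3)    (0,0)   (2,-2)

w: (0,-3) (0,-3) (0,0) (4,-1) | z: (0,-3) (0,-3) (0,0) (2,-2)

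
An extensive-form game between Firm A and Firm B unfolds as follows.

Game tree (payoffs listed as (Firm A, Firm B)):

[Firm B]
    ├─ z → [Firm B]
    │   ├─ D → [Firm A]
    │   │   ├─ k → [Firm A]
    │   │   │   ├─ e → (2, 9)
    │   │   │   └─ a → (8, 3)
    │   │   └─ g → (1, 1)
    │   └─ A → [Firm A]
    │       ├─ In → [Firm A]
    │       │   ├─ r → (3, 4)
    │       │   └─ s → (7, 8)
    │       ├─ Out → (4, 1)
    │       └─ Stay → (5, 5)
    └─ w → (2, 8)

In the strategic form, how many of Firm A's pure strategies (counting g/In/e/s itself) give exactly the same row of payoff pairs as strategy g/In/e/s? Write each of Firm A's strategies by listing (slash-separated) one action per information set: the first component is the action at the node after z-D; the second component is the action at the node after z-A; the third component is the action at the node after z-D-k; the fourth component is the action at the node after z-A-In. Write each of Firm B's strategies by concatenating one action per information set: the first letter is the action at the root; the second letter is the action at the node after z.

2

Row for g/In/e/s (columns zD, zA, wD, wA): (1,1) (7,8) (2,8) (2,8).
Under g/In/e/s, Firm A's choice at the node after z-D-k can never be reached regardless of what Firm B does, so varying those choices leaves every outcome unchanged.
Holding the reachable choices fixed and varying the unreachable one freely already gives 2 equivalent strategies.
No other strategy reproduces this row, so those 2 are the full class: g/In/e/s, g/In/a/s.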